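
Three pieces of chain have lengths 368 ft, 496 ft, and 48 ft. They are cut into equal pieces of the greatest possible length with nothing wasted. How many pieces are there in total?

Piece length = gcd(368, 496, 48).
368 = 2^4 × 23
496 = 2^4 × 31
48 = 2^4 × 3
gcd(368, 496, 48) = 2^4 = 16.
Total pieces = 368/16 + 496/16 + 48/16 = 23 + 31 + 3 = 57.

57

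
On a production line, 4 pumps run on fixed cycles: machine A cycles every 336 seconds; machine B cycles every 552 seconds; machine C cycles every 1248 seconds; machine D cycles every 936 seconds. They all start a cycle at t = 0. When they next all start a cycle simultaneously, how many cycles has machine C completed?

483 cycles

They are all back at their starting positions together after one LCM of the periods.
336 = 2^4 × 3 × 7
552 = 2^3 × 3 × 23
1248 = 2^5 × 3 × 13
936 = 2^3 × 3^2 × 13
LCM(336, 552, 1248, 936) = 2^5 × 3^2 × 7 × 13 × 23 = 602784.
Cycles for period 1248: 602784 / 1248 = 483.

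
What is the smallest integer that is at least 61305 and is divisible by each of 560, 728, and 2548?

The integer must be a common multiple of 560, 728, and 2548, so a multiple of their LCM.
560 = 2^4 × 5 × 7
728 = 2^3 × 7 × 13
2548 = 2^2 × 7^2 × 13
LCM(560, 728, 2548) = 2^4 × 5 × 7^2 × 13 = 50960.
Smallest multiple of 50960 that is ≥ 61305: ⌈61305/50960⌉ × 50960 = 2 × 50960 = 101920.

101920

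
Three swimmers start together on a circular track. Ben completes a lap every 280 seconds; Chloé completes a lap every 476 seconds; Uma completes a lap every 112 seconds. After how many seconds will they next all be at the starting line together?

The first simultaneous occurrence is after LCM of the individual periods.
280 = 2^3 × 5 × 7
476 = 2^2 × 7 × 17
112 = 2^4 × 7
LCM(280, 476, 112) = 2^4 × 5 × 7 × 17 = 9520.

9520 seconds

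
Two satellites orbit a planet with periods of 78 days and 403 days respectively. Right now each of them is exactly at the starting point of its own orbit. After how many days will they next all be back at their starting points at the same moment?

The first simultaneous occurrence is after LCM of the individual periods.
78 = 2 × 3 × 13
403 = 13 × 31
LCM(78, 403) = 2 × 3 × 13 × 31 = 2418.

2418 days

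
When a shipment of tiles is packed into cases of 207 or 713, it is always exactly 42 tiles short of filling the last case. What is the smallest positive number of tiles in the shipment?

6375

Being 42 short of a full case of size k means N ≡ −42 (mod k), i.e. N + 42 is a multiple of each size.
207 = 3^2 × 23
713 = 23 × 31
LCM(207, 713) = 3^2 × 23 × 31 = 6417.
Smallest positive N is 6417 − 42 = 6375.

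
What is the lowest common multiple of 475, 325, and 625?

475 = 5^2 × 19
325 = 5^2 × 13
625 = 5^4
LCM(475, 325, 625) = 5^4 × 13 × 19 = 154375.

154375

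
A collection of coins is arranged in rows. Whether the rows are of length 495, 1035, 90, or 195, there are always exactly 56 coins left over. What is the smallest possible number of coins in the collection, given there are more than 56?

296066

N − 56 must be a common multiple of 495, 1035, 90, and 195.
495 = 3^2 × 5 × 11
1035 = 3^2 × 5 × 23
90 = 2 × 3^2 × 5
195 = 3 × 5 × 13
LCM(495, 1035, 90, 195) = 2 × 3^2 × 5 × 11 × 13 × 23 = 296010.
Smallest N > 56 is LCM + 56 = 296010 + 56 = 296066.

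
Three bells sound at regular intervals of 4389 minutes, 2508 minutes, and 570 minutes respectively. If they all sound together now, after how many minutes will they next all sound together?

We need the least common multiple of the intervals.
4389 = 3 × 7 × 11 × 19
2508 = 2^2 × 3 × 11 × 19
570 = 2 × 3 × 5 × 19
LCM(4389, 2508, 570) = 2^2 × 3 × 5 × 7 × 11 × 19 = 87780.

87780 minutes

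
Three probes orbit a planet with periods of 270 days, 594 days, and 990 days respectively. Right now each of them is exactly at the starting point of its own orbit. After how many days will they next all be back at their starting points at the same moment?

2970 days

They coincide at every common multiple of the periods; the first is the LCM.
270 = 2 × 3^3 × 5
594 = 2 × 3^3 × 11
990 = 2 × 3^2 × 5 × 11
LCM(270, 594, 990) = 2 × 3^3 × 5 × 11 = 2970.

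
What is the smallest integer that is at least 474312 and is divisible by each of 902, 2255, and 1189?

523160

The integer must be a common multiple of 902, 2255, and 1189, so a multiple of their LCM.
902 = 2 × 11 × 41
2255 = 5 × 11 × 41
1189 = 29 × 41
LCM(902, 2255, 1189) = 2 × 5 × 11 × 29 × 41 = 130790.
Smallest multiple of 130790 that is ≥ 474312: ⌈474312/130790⌉ × 130790 = 4 × 130790 = 523160.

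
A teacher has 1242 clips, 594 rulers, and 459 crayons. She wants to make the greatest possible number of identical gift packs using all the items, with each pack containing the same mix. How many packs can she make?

The pack count must divide each quantity, so the greatest is gcd(1242, 594, 459).
1242 = 2 × 3^3 × 23
594 = 2 × 3^3 × 11
459 = 3^3 × 17
gcd(1242, 594, 459) = 3^3 = 27.

27 packs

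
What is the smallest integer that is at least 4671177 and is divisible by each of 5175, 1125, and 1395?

4812750

The integer must be a common multiple of 5175, 1125, and 1395, so a multiple of their LCM.
5175 = 3^2 × 5^2 × 23
1125 = 3^2 × 5^3
1395 = 3^2 × 5 × 31
LCM(5175, 1125, 1395) = 3^2 × 5^3 × 23 × 31 = 802125.
Smallest multiple of 802125 that is ≥ 4671177: ⌈4671177/802125⌉ × 802125 = 6 × 802125 = 4812750.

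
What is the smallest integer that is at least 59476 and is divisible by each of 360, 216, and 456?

The integer must be a common multiple of 360, 216, and 456, so a multiple of their LCM.
360 = 2^3 × 3^2 × 5
216 = 2^3 × 3^3
456 = 2^3 × 3 × 19
LCM(360, 216, 456) = 2^3 × 3^3 × 5 × 19 = 20520.
Smallest multiple of 20520 that is ≥ 59476: ⌈59476/20520⌉ × 20520 = 3 × 20520 = 61560.

61560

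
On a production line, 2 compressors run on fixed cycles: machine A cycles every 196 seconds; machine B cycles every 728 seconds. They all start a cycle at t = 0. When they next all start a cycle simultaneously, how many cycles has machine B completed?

The first common completion time is the LCM of the periods.
196 = 2^2 × 7^2
728 = 2^3 × 7 × 13
LCM(196, 728) = 2^3 × 7^2 × 13 = 5096.
Cycles for period 728: 5096 / 728 = 7.

7 cycles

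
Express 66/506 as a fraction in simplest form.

66 = 2 × 3 × 11
506 = 2 × 11 × 23
gcd(66, 506) = 2 × 11 = 22.
Divide numerator and denominator by 22: 66/506 = 3/23.

3/23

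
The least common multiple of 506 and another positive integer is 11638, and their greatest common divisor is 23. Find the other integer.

529

gcd × lcm = product of the two integers, so the other integer is (23 × 11638) / 506 = 529.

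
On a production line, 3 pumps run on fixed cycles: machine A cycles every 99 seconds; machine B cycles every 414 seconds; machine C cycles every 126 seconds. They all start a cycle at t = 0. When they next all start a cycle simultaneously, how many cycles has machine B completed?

They are all back at their starting positions together after one LCM of the periods.
99 = 3^2 × 11
414 = 2 × 3^2 × 23
126 = 2 × 3^2 × 7
LCM(99, 414, 126) = 2 × 3^2 × 7 × 11 × 23 = 31878.
Cycles for period 414: 31878 / 414 = 77.

77 cycles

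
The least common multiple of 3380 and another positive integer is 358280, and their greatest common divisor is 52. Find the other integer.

gcd × lcm = product of the two integers, so the other integer is (52 × 358280) / 3380 = 5512.

5512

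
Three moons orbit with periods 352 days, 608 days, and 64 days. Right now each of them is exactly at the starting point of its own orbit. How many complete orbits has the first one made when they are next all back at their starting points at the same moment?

All finish a whole number of cycles simultaneously at t = LCM of the periods.
352 = 2^5 × 11
608 = 2^5 × 19
64 = 2^6
LCM(352, 608, 64) = 2^6 × 11 × 19 = 13376.
Orbits for period 352: 13376 / 352 = 38.

38 orbits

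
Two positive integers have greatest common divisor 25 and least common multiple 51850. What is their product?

For any two positive integers, gcd × lcm = product = 25 × 51850 = 1296250.

1296250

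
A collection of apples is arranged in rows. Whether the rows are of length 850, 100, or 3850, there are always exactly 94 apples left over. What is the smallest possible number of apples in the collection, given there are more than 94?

N − 94 must be a common multiple of 850, 100, and 3850.
850 = 2 × 5^2 × 17
100 = 2^2 × 5^2
3850 = 2 × 5^2 × 7 × 11
LCM(850, 100, 3850) = 2^2 × 5^2 × 7 × 11 × 17 = 130900.
Smallest N > 94 is LCM + 94 = 130900 + 94 = 130994.

130994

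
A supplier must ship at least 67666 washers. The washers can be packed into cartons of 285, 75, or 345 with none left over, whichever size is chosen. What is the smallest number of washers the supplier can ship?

The number of washers must be a common multiple of 285, 75, and 345, so a multiple of their LCM.
285 = 3 × 5 × 19
75 = 3 × 5^2
345 = 3 × 5 × 23
LCM(285, 75, 345) = 3 × 5^2 × 19 × 23 = 32775.
Smallest multiple of 32775 that is ≥ 67666: ⌈67666/32775⌉ × 32775 = 3 × 32775 = 98325.

98325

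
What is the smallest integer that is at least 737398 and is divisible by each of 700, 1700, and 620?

737800

The integer must be a common multiple of 700, 1700, and 620, so a multiple of their LCM.
700 = 2^2 × 5^2 × 7
1700 = 2^2 × 5^2 × 17
620 = 2^2 × 5 × 31
LCM(700, 1700, 620) = 2^2 × 5^2 × 7 × 17 × 31 = 368900.
Smallest multiple of 368900 that is ≥ 737398: ⌈737398/368900⌉ × 368900 = 2 × 368900 = 737800.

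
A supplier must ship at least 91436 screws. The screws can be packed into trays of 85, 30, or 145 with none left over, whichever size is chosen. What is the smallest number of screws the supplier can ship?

103530

The number of screws must be a common multiple of 85, 30, and 145, so a multiple of their LCM.
85 = 5 × 17
30 = 2 × 3 × 5
145 = 5 × 29
LCM(85, 30, 145) = 2 × 3 × 5 × 17 × 29 = 14790.
Smallest multiple of 14790 that is ≥ 91436: ⌈91436/14790⌉ × 14790 = 7 × 14790 = 103530.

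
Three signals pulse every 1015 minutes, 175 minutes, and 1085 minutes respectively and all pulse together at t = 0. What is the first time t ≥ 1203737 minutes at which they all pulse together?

1258600 minutes

Joint pulses occur at multiples of LCM(1015, 175, 1085).
1015 = 5 × 7 × 29
175 = 5^2 × 7
1085 = 5 × 7 × 31
LCM(1015, 175, 1085) = 5^2 × 7 × 29 × 31 = 157325.
Smallest multiple of 157325 that is ≥ 1203737: ⌈1203737/157325⌉ × 157325 = 8 × 157325 = 1258600.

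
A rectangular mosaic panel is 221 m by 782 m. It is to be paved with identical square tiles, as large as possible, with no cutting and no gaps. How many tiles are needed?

Tile side = gcd(221, 782).
221 = 13 × 17
782 = 2 × 17 × 23
gcd(221, 782) = 17.
Tiles: (221/17) × (782/17) = 13 × 46 = 598.

598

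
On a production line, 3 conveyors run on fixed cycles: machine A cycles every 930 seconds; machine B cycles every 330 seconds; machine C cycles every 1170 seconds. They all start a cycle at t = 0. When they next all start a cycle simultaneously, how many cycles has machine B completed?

1209 cycles

They are all back at their starting positions together after one LCM of the periods.
930 = 2 × 3 × 5 × 31
330 = 2 × 3 × 5 × 11
1170 = 2 × 3^2 × 5 × 13
LCM(930, 330, 1170) = 2 × 3^2 × 5 × 11 × 13 × 31 = 398970.
Cycles for period 330: 398970 / 330 = 1209.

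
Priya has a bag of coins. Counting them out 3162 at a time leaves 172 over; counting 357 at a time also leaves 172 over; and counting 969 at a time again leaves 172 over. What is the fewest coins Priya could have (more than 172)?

N − 172 must be a common multiple of 3162, 357, and 969.
3162 = 2 × 3 × 17 × 31
357 = 3 × 7 × 17
969 = 3 × 17 × 19
LCM(3162, 357, 969) = 2 × 3 × 7 × 17 × 19 × 31 = 420546.
Smallest N > 172 is LCM + 172 = 420546 + 172 = 420718.

420718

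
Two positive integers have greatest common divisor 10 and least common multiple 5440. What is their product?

For any two positive integers, gcd × lcm = product = 10 × 5440 = 54400.

54400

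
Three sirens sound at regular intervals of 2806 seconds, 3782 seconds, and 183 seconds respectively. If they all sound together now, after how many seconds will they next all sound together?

260958 seconds

We need the least common multiple of the intervals.
2806 = 2 × 23 × 61
3782 = 2 × 31 × 61
183 = 3 × 61
LCM(2806, 3782, 183) = 2 × 3 × 23 × 31 × 61 = 260958.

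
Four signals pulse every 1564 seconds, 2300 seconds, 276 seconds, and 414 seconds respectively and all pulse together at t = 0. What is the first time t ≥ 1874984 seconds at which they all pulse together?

Joint pulses occur at multiples of LCM(1564, 2300, 276, 414).
1564 = 2^2 × 17 × 23
2300 = 2^2 × 5^2 × 23
276 = 2^2 × 3 × 23
414 = 2 × 3^2 × 23
LCM(1564, 2300, 276, 414) = 2^2 × 3^2 × 5^2 × 17 × 23 = 351900.
Smallest multiple of 351900 that is ≥ 1874984: ⌈1874984/351900⌉ × 351900 = 6 × 351900 = 2111400.

2111400 seconds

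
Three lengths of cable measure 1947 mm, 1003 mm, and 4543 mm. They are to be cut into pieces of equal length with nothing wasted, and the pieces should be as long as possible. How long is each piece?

59 mm

Each piece length must divide every original length, so the longest possible is gcd(1947, 1003, 4543).
1947 = 3 × 11 × 59
1003 = 17 × 59
4543 = 7 × 11 × 59
gcd(1947, 1003, 4543) = 59.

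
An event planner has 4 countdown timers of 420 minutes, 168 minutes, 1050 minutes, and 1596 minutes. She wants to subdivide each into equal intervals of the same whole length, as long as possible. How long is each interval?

42 minutes

The interval must divide each timer length; the longest such is the gcd.
420 = 2^2 × 3 × 5 × 7
168 = 2^3 × 3 × 7
1050 = 2 × 3 × 5^2 × 7
1596 = 2^2 × 3 × 7 × 19
gcd(420, 168, 1050, 1596) = 2 × 3 × 7 = 42.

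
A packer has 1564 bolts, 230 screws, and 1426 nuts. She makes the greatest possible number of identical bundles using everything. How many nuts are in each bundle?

Number of bundles = gcd(1564, 230, 1426).
1564 = 2^2 × 17 × 23
230 = 2 × 5 × 23
1426 = 2 × 23 × 31
gcd(1564, 230, 1426) = 2 × 23 = 46.
nuts per bundle = 1426 / 46 = 31.

31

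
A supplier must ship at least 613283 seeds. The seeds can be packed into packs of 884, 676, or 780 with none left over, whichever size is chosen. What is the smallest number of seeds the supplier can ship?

689520

The number of seeds must be a common multiple of 884, 676, and 780, so a multiple of their LCM.
884 = 2^2 × 13 × 17
676 = 2^2 × 13^2
780 = 2^2 × 3 × 5 × 13
LCM(884, 676, 780) = 2^2 × 3 × 5 × 13^2 × 17 = 172380.
Smallest multiple of 172380 that is ≥ 613283: ⌈613283/172380⌉ × 172380 = 4 × 172380 = 689520.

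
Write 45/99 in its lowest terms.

5/11

45 = 3^2 × 5
99 = 3^2 × 11
gcd(45, 99) = 3^2 = 9.
Divide numerator and denominator by 9: 45/99 = 5/11.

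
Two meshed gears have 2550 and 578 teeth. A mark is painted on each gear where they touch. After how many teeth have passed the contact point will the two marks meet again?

We need the least common multiple of the intervals.
2550 = 2 × 3 × 5^2 × 17
578 = 2 × 17^2
LCM(2550, 578) = 2 × 3 × 5^2 × 17^2 = 43350.

43350 teeth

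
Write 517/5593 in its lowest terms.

11/119

517 = 11 × 47
5593 = 7 × 17 × 47
gcd(517, 5593) = 47.
Divide numerator and denominator by 47: 517/5593 = 11/119.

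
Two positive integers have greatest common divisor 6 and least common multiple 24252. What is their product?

145512

For any two positive integers, gcd × lcm = product = 6 × 24252 = 145512.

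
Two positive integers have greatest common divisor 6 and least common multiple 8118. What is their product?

For any two positive integers, gcd × lcm = product = 6 × 8118 = 48708.

48708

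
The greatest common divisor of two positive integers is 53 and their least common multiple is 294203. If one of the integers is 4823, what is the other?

For two integers, gcd × lcm = product, so the other is (53 × 294203) / 4823 = 15592759 / 4823 = 3233.

3233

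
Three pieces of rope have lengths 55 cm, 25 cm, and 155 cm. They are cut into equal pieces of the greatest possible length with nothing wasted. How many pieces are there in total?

47

Piece length = gcd(55, 25, 155).
55 = 5 × 11
25 = 5^2
155 = 5 × 31
gcd(55, 25, 155) = 5.
Total pieces = 55/5 + 25/5 + 155/5 = 11 + 5 + 31 = 47.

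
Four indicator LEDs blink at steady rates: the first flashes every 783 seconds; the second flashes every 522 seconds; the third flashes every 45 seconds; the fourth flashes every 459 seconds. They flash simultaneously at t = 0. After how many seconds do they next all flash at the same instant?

The first simultaneous occurrence is after LCM of the individual periods.
783 = 3^3 × 29
522 = 2 × 3^2 × 29
45 = 3^2 × 5
459 = 3^3 × 17
LCM(783, 522, 45, 459) = 2 × 3^3 × 5 × 17 × 29 = 133110.

133110 seconds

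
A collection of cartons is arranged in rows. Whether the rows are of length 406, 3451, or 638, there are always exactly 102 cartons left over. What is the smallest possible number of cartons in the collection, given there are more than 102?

N − 102 must be a common multiple of 406, 3451, and 638.
406 = 2 × 7 × 29
3451 = 7 × 17 × 29
638 = 2 × 11 × 29
LCM(406, 3451, 638) = 2 × 7 × 11 × 17 × 29 = 75922.
Smallest N > 102 is LCM + 102 = 75922 + 102 = 76024.

76024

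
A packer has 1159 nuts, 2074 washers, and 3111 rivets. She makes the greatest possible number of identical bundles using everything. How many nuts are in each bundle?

Number of bundles = gcd(1159, 2074, 3111).
1159 = 19 × 61
2074 = 2 × 17 × 61
3111 = 3 × 17 × 61
gcd(1159, 2074, 3111) = 61.
nuts per bundle = 1159 / 61 = 19.

19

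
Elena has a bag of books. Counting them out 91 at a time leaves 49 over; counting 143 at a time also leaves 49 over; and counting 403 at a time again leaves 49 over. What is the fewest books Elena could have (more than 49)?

31080

N − 49 must be a common multiple of 91, 143, and 403.
91 = 7 × 13
143 = 11 × 13
403 = 13 × 31
LCM(91, 143, 403) = 7 × 11 × 13 × 31 = 31031.
Smallest N > 49 is LCM + 49 = 31031 + 49 = 31080.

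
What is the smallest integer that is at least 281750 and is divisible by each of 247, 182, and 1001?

304304

The integer must be a common multiple of 247, 182, and 1001, so a multiple of their LCM.
247 = 13 × 19
182 = 2 × 7 × 13
1001 = 7 × 11 × 13
LCM(247, 182, 1001) = 2 × 7 × 11 × 13 × 19 = 38038.
Smallest multiple of 38038 that is ≥ 281750: ⌈281750/38038⌉ × 38038 = 8 × 38038 = 304304.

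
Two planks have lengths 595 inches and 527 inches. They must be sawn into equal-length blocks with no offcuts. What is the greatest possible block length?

17 inches

The block length must divide every plank, so the greatest is gcd(595, 527).
595 = 5 × 7 × 17
527 = 17 × 31
gcd(595, 527) = 17.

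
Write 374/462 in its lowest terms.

17/21

374 = 2 × 11 × 17
462 = 2 × 3 × 7 × 11
gcd(374, 462) = 2 × 11 = 22.
Divide numerator and denominator by 22: 374/462 = 17/21.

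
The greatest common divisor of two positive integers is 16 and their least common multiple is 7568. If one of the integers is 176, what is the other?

688

For two integers, gcd × lcm = product, so the other is (16 × 7568) / 176 = 121088 / 176 = 688.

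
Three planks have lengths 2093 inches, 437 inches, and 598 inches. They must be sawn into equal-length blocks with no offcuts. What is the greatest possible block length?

23 inches

This is the greatest common divisor of 2093, 437, and 598.
2093 = 7 × 13 × 23
437 = 19 × 23
598 = 2 × 13 × 23
gcd(2093, 437, 598) = 23.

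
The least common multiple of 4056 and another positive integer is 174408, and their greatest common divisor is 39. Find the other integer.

1677

gcd × lcm = product of the two integers, so the other integer is (39 × 174408) / 4056 = 1677.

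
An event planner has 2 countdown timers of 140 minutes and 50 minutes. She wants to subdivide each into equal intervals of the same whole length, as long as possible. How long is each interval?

10 minutes

By the Euclidean algorithm:
140 = 2 × 50 + 40
50 = 1 × 40 + 10
40 = 4 × 10 + 0
gcd(140, 50) = 10.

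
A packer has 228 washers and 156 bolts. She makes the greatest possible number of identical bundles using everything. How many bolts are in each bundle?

13

Number of bundles = gcd(228, 156).
228 = 2^2 × 3 × 19
156 = 2^2 × 3 × 13
gcd(228, 156) = 2^2 × 3 = 12.
bolts per bundle = 156 / 12 = 13.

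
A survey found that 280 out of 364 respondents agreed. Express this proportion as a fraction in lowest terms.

280 = 2^3 × 5 × 7
364 = 2^2 × 7 × 13
gcd(280, 364) = 2^2 × 7 = 28.
Divide numerator and denominator by 28: 280/364 = 10/13.

10/13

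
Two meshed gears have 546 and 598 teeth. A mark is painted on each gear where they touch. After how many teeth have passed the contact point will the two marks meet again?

12558 teeth

We need the least common multiple of the intervals.
546 = 2 × 3 × 7 × 13
598 = 2 × 13 × 23
LCM(546, 598) = 2 × 3 × 7 × 13 × 23 = 12558.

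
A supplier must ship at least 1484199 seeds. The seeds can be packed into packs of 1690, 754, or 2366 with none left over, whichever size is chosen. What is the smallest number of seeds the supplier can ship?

1715350

The number of seeds must be a common multiple of 1690, 754, and 2366, so a multiple of their LCM.
1690 = 2 × 5 × 13^2
754 = 2 × 13 × 29
2366 = 2 × 7 × 13^2
LCM(1690, 754, 2366) = 2 × 5 × 7 × 13^2 × 29 = 343070.
Smallest multiple of 343070 that is ≥ 1484199: ⌈1484199/343070⌉ × 343070 = 5 × 343070 = 1715350.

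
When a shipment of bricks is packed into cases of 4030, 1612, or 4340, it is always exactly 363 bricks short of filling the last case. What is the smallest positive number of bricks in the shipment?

56057

Being 363 short of a full case of size k means N ≡ −363 (mod k), i.e. N + 363 is a multiple of each size.
4030 = 2 × 5 × 13 × 31
1612 = 2^2 × 13 × 31
4340 = 2^2 × 5 × 7 × 31
LCM(4030, 1612, 4340) = 2^2 × 5 × 7 × 13 × 31 = 56420.
Smallest positive N is 56420 − 363 = 56057.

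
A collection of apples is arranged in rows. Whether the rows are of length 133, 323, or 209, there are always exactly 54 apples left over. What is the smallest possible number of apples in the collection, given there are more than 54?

24925

N − 54 must be a common multiple of 133, 323, and 209.
133 = 7 × 19
323 = 17 × 19
209 = 11 × 19
LCM(133, 323, 209) = 7 × 11 × 17 × 19 = 24871.
Smallest N > 54 is LCM + 54 = 24871 + 54 = 24925.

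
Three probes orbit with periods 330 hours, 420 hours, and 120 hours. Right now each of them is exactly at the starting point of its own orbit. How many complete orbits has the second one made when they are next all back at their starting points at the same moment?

22 orbits

The first common completion time is the LCM of the periods.
330 = 2 × 3 × 5 × 11
420 = 2^2 × 3 × 5 × 7
120 = 2^3 × 3 × 5
LCM(330, 420, 120) = 2^3 × 3 × 5 × 7 × 11 = 9240.
Orbits for period 420: 9240 / 420 = 22.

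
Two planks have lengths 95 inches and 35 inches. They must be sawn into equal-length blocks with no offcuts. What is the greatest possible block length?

5 inches

The block length must divide every plank, so the greatest is gcd(95, 35).
95 = 5 × 19
35 = 5 × 7
gcd(95, 35) = 5.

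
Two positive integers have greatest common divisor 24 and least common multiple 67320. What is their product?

1615680

For any two positive integers, gcd × lcm = product = 24 × 67320 = 1615680.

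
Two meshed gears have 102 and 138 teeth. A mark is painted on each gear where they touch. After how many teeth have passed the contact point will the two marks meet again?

2346 teeth

We need the least common multiple of the intervals.
102 = 2 × 3 × 17
138 = 2 × 3 × 23
LCM(102, 138) = 2 × 3 × 17 × 23 = 2346.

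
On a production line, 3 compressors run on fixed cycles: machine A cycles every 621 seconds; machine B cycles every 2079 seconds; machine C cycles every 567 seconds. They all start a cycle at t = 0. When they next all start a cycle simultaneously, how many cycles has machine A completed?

They are all back at their starting positions together after one LCM of the periods.
621 = 3^3 × 23
2079 = 3^3 × 7 × 11
567 = 3^4 × 7
LCM(621, 2079, 567) = 3^4 × 7 × 11 × 23 = 143451.
Cycles for period 621: 143451 / 621 = 231.

231 cycles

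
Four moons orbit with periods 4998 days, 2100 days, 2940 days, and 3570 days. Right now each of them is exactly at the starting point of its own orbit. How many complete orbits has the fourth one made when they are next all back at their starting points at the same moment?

70 orbits

All finish a whole number of cycles simultaneously at t = LCM of the periods.
4998 = 2 × 3 × 7^2 × 17
2100 = 2^2 × 3 × 5^2 × 7
2940 = 2^2 × 3 × 5 × 7^2
3570 = 2 × 3 × 5 × 7 × 17
LCM(4998, 2100, 2940, 3570) = 2^2 × 3 × 5^2 × 7^2 × 17 = 249900.
Orbits for period 3570: 249900 / 3570 = 70.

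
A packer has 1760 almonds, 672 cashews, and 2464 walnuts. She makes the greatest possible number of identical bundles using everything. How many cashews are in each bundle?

21

Number of bundles = gcd(1760, 672, 2464).
1760 = 2^5 × 5 × 11
672 = 2^5 × 3 × 7
2464 = 2^5 × 7 × 11
gcd(1760, 672, 2464) = 2^5 = 32.
cashews per bundle = 672 / 32 = 21.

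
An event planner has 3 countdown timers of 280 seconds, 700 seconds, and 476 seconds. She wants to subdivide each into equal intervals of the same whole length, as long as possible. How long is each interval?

28 seconds

The interval must divide each timer length; the longest such is the gcd.
280 = 2^3 × 5 × 7
700 = 2^2 × 5^2 × 7
476 = 2^2 × 7 × 17
gcd(280, 700, 476) = 2^2 × 7 = 28.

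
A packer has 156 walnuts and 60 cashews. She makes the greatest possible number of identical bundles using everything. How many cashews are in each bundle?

Number of bundles = gcd(156, 60).
156 = 2^2 × 3 × 13
60 = 2^2 × 3 × 5
gcd(156, 60) = 2^2 × 3 = 12.
cashews per bundle = 60 / 12 = 5.

5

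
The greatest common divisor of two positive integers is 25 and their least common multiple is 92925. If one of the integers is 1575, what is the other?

1475

For two integers, gcd × lcm = product, so the other is (25 × 92925) / 1575 = 2323125 / 1575 = 1475.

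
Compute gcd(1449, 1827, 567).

1449 = 3^2 × 7 × 23
1827 = 3^2 × 7 × 29
567 = 3^4 × 7
gcd(1449, 1827, 567) = 3^2 × 7 = 63.

63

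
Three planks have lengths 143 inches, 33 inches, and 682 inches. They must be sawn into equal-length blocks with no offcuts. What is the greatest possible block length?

11 inches

This is the greatest common divisor of 143, 33, and 682.
143 = 11 × 13
33 = 3 × 11
682 = 2 × 11 × 31
gcd(143, 33, 682) = 11.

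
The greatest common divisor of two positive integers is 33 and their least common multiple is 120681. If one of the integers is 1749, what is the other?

For two integers, gcd × lcm = product, so the other is (33 × 120681) / 1749 = 3982473 / 1749 = 2277.

2277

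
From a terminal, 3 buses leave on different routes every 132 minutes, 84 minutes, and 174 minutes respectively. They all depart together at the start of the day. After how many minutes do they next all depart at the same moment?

26796 minutes

The first simultaneous occurrence is after LCM of the individual periods.
132 = 2^2 × 3 × 11
84 = 2^2 × 3 × 7
174 = 2 × 3 × 29
LCM(132, 84, 174) = 2^2 × 3 × 7 × 11 × 29 = 26796.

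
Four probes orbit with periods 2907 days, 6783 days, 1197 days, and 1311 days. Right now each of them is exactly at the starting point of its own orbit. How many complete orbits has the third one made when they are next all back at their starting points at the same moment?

391 orbits

All finish a whole number of cycles simultaneously at t = LCM of the periods.
2907 = 3^2 × 17 × 19
6783 = 3 × 7 × 17 × 19
1197 = 3^2 × 7 × 19
1311 = 3 × 19 × 23
LCM(2907, 6783, 1197, 1311) = 3^2 × 7 × 17 × 19 × 23 = 468027.
Orbits for period 1197: 468027 / 1197 = 391.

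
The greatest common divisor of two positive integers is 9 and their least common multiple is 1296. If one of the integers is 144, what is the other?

81

For two integers, gcd × lcm = product, so the other is (9 × 1296) / 144 = 11664 / 144 = 81.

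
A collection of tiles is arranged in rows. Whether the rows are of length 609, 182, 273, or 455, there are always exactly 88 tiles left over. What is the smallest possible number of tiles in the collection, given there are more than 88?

N − 88 must be a common multiple of 609, 182, 273, and 455.
609 = 3 × 7 × 29
182 = 2 × 7 × 13
273 = 3 × 7 × 13
455 = 5 × 7 × 13
LCM(609, 182, 273, 455) = 2 × 3 × 5 × 7 × 13 × 29 = 79170.
Smallest N > 88 is LCM + 88 = 79170 + 88 = 79258.

79258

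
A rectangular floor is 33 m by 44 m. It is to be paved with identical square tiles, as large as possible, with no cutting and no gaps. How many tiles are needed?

Tile side = gcd(33, 44).
33 = 3 × 11
44 = 2^2 × 11
gcd(33, 44) = 11.
Tiles: (33/11) × (44/11) = 3 × 4 = 12.

12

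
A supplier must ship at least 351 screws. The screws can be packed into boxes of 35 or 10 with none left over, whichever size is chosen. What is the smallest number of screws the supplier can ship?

420

The number of screws must be a common multiple of 35 and 10, so a multiple of their LCM.
35 = 5 × 7
10 = 2 × 5
LCM(35, 10) = 2 × 5 × 7 = 70.
Smallest multiple of 70 that is ≥ 351: ⌈351/70⌉ × 70 = 6 × 70 = 420.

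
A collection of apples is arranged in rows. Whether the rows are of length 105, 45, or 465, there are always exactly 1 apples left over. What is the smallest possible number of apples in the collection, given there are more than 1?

N − 1 must be a common multiple of 105, 45, and 465.
105 = 3 × 5 × 7
45 = 3^2 × 5
465 = 3 × 5 × 31
LCM(105, 45, 465) = 3^2 × 5 × 7 × 31 = 9765.
Smallest N > 1 is LCM + 1 = 9765 + 1 = 9766.

9766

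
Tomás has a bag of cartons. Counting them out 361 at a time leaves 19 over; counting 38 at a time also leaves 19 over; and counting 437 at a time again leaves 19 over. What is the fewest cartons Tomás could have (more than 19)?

16625

N − 19 must be a common multiple of 361, 38, and 437.
361 = 19^2
38 = 2 × 19
437 = 19 × 23
LCM(361, 38, 437) = 2 × 19^2 × 23 = 16606.
Smallest N > 19 is LCM + 19 = 16606 + 19 = 16625.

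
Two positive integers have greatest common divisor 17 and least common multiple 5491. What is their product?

For any two positive integers, gcd × lcm = product = 17 × 5491 = 93347.

93347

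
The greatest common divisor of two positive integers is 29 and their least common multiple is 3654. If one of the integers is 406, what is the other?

261

For two integers, gcd × lcm = product, so the other is (29 × 3654) / 406 = 105966 / 406 = 261.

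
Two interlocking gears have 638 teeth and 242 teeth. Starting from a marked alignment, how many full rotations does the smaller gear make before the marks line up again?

The first common completion time is the LCM of the periods.
638 = 2 × 11 × 29
242 = 2 × 11^2
LCM(638, 242) = 2 × 11^2 × 29 = 7018.
Rotations for period 242: 7018 / 242 = 29.

29 rotations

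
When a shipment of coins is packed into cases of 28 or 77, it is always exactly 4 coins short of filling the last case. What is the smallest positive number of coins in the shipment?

Being 4 short of a full case of size k means N ≡ −4 (mod k), i.e. N + 4 is a multiple of each size.
28 = 2^2 × 7
77 = 7 × 11
LCM(28, 77) = 2^2 × 7 × 11 = 308.
Smallest positive N is 308 − 4 = 304.

304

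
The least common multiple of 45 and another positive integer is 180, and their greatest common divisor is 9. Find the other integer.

36

gcd × lcm = product of the two integers, so the other integer is (9 × 180) / 45 = 36.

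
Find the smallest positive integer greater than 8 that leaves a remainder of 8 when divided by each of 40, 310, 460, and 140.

N − 8 must be a common multiple of 40, 310, 460, and 140.
40 = 2^3 × 5
310 = 2 × 5 × 31
460 = 2^2 × 5 × 23
140 = 2^2 × 5 × 7
LCM(40, 310, 460, 140) = 2^3 × 5 × 7 × 23 × 31 = 199640.
Smallest N > 8 is LCM + 8 = 199640 + 8 = 199648.

199648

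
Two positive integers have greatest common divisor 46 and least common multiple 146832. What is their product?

6754272

For any two positive integers, gcd × lcm = product = 46 × 146832 = 6754272.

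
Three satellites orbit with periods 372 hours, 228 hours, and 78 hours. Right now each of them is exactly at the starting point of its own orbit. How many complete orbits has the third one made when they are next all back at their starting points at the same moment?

All finish a whole number of cycles simultaneously at t = LCM of the periods.
372 = 2^2 × 3 × 31
228 = 2^2 × 3 × 19
78 = 2 × 3 × 13
LCM(372, 228, 78) = 2^2 × 3 × 13 × 19 × 31 = 91884.
Orbits for period 78: 91884 / 78 = 1178.

1178 orbits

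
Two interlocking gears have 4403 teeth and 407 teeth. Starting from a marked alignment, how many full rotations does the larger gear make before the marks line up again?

They are all back at their starting positions together after one LCM of the periods.
4403 = 7 × 17 × 37
407 = 11 × 37
LCM(4403, 407) = 7 × 11 × 17 × 37 = 48433.
Rotations for period 4403: 48433 / 4403 = 11.

11 rotations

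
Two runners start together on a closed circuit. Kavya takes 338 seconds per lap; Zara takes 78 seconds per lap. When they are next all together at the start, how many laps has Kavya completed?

3 laps

All finish a whole number of cycles simultaneously at t = LCM of the periods.
338 = 2 × 13^2
78 = 2 × 3 × 13
LCM(338, 78) = 2 × 3 × 13^2 = 1014.
Laps for period 338: 1014 / 338 = 3.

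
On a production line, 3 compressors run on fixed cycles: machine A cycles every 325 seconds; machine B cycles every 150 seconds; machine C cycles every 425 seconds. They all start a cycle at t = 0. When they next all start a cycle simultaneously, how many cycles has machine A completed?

102 cycles

All finish a whole number of cycles simultaneously at t = LCM of the periods.
325 = 5^2 × 13
150 = 2 × 3 × 5^2
425 = 5^2 × 17
LCM(325, 150, 425) = 2 × 3 × 5^2 × 13 × 17 = 33150.
Cycles for period 325: 33150 / 325 = 102.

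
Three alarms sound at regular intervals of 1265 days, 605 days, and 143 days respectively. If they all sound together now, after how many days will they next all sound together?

The first simultaneous occurrence is after LCM of the individual periods.
1265 = 5 × 11 × 23
605 = 5 × 11^2
143 = 11 × 13
LCM(1265, 605, 143) = 5 × 11^2 × 13 × 23 = 180895.

180895 days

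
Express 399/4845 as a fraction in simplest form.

399 = 3 × 7 × 19
4845 = 3 × 5 × 17 × 19
gcd(399, 4845) = 3 × 19 = 57.
Divide numerator and denominator by 57: 399/4845 = 7/85.

7/85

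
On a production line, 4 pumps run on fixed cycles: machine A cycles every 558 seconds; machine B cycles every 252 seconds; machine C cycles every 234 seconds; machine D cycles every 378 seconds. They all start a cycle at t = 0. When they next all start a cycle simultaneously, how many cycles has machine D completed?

All finish a whole number of cycles simultaneously at t = LCM of the periods.
558 = 2 × 3^2 × 31
252 = 2^2 × 3^2 × 7
234 = 2 × 3^2 × 13
378 = 2 × 3^3 × 7
LCM(558, 252, 234, 378) = 2^2 × 3^3 × 7 × 13 × 31 = 304668.
Cycles for period 378: 304668 / 378 = 806.

806 cycles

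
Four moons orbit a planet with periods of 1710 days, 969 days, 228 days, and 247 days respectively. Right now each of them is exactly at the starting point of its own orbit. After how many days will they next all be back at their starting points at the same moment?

We need the least common multiple of the intervals.
1710 = 2 × 3^2 × 5 × 19
969 = 3 × 17 × 19
228 = 2^2 × 3 × 19
247 = 13 × 19
LCM(1710, 969, 228, 247) = 2^2 × 3^2 × 5 × 13 × 17 × 19 = 755820.

755820 days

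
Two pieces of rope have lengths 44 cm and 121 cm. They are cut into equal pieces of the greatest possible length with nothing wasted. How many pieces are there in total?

15

Piece length = gcd(44, 121).
44 = 2^2 × 11
121 = 11^2
gcd(44, 121) = 11.
Total pieces = 44/11 + 121/11 = 4 + 11 = 15.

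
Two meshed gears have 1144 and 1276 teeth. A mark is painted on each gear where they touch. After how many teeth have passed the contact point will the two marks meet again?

The first simultaneous occurrence is after LCM of the individual periods.
1144 = 2^3 × 11 × 13
1276 = 2^2 × 11 × 29
LCM(1144, 1276) = 2^3 × 11 × 13 × 29 = 33176.

33176 teeth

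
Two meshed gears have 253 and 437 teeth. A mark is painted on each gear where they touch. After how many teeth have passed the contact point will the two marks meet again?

We need the least common multiple of the intervals.
253 = 11 × 23
437 = 19 × 23
LCM(253, 437) = 11 × 19 × 23 = 4807.

4807 teeth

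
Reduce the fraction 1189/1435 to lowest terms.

29/35

1189 = 29 × 41
1435 = 5 × 7 × 41
gcd(1189, 1435) = 41.
Divide numerator and denominator by 41: 1189/1435 = 29/35.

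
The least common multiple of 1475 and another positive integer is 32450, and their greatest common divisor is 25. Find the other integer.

gcd × lcm = product of the two integers, so the other integer is (25 × 32450) / 1475 = 550.

550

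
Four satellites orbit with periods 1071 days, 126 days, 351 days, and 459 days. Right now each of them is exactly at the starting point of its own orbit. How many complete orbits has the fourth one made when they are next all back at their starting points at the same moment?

They are all back at their starting positions together after one LCM of the periods.
1071 = 3^2 × 7 × 17
126 = 2 × 3^2 × 7
351 = 3^3 × 13
459 = 3^3 × 17
LCM(1071, 126, 351, 459) = 2 × 3^3 × 7 × 13 × 17 = 83538.
Orbits for period 459: 83538 / 459 = 182.

182 orbits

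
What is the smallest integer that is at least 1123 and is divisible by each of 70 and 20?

The integer must be a common multiple of 70 and 20, so a multiple of their LCM.
70 = 2 × 5 × 7
20 = 2^2 × 5
LCM(70, 20) = 2^2 × 5 × 7 = 140.
Smallest multiple of 140 that is ≥ 1123: ⌈1123/140⌉ × 140 = 9 × 140 = 1260.

1260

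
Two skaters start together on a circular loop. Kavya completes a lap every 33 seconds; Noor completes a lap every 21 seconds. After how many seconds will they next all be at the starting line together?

231 seconds

The first simultaneous occurrence is after LCM of the individual periods.
33 = 3 × 11
21 = 3 × 7
LCM(33, 21) = 3 × 7 × 11 = 231.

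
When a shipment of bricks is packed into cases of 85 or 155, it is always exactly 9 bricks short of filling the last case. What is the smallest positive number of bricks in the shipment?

2626

Being 9 short of a full case of size k means N ≡ −9 (mod k), i.e. N + 9 is a multiple of each size.
85 = 5 × 17
155 = 5 × 31
LCM(85, 155) = 5 × 17 × 31 = 2635.
Smallest positive N is 2635 − 9 = 2626.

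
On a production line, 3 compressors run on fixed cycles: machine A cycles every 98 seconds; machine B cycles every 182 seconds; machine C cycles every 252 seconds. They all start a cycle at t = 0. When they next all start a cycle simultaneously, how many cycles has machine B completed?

All finish a whole number of cycles simultaneously at t = LCM of the periods.
98 = 2 × 7^2
182 = 2 × 7 × 13
252 = 2^2 × 3^2 × 7
LCM(98, 182, 252) = 2^2 × 3^2 × 7^2 × 13 = 22932.
Cycles for period 182: 22932 / 182 = 126.

126 cycles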